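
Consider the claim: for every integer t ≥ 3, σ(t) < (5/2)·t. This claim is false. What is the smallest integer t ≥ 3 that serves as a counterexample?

t = 24

For t = 3, 4, 5, 6, …, 21, 22, 23 the conclusion holds.
t = 24: σ(24) = 60; 60 ≥ 60.
Thus t = 24 disproves the claim, and no smaller t works.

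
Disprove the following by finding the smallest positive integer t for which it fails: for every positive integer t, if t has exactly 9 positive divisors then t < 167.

We need the least positive integer t for which t has exactly 9 positive divisors but the claim fails.
For t = 36, 100 the conclusion holds.
t = 196: τ(196) = 9; 196 ≥ 167.
Hence t = 196 is a counterexample.

t = 196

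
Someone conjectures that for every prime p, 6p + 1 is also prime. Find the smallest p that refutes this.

p = 19

A counterexample is any prime p such that 6p + 1 is not prime; we check each in order.
p = 2: 6p + 1 = 13, prime.
p = 3: 6p + 1 = 19, prime.
p = 5: 6p + 1 = 31, prime.
p = 7: 6p + 1 = 43, prime.
p = 11: 6p + 1 = 67, prime.
p = 13: 6p + 1 = 79, prime.
p = 17: 6p + 1 = 103, prime.
p = 19: 6p + 1 = 115 = 5 × 23, not prime.
Hence p = 19 is a counterexample.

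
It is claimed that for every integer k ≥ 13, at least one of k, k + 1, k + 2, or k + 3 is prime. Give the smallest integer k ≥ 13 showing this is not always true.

k = 24

We need the least integer k ≥ 13 for which k, k + 1, k + 2, k + 3 are all composite.
The first 11 eligible values, up to k = 23, all satisfy the conclusion.
k = 24: 24 = 2 × 12; 25 = 5 × 5; 26 = 2 × 13; 27 = 3 × 9 — all composite.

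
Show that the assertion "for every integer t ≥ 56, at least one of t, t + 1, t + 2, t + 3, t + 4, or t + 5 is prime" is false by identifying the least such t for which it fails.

For t = 56, 57, 58, 59, …, 87, 88, 89 the conclusion holds.
t = 90: 90 = 2 × 45; 91 = 7 × 13; 92 = 2 × 46; 93 = 3 × 31; 94 = 2 × 47; 95 = 5 × 19 — all composite.
So t = 90 is the smallest counterexample.

t = 90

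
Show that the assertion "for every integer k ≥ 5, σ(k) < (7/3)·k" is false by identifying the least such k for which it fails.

k = 12

We need the least integer k ≥ 5 for which the claim fails.
k = 5: σ(5) = 6; 6 < 35/3.
k = 6: σ(6) = 12; 12 < 14.
k = 7: σ(7) = 8; 8 < 49/3.
k = 8: σ(8) = 15; 15 < 56/3.
k = 9: σ(9) = 13; 13 < 21.
k = 10: σ(10) = 18; 18 < 70/3.
k = 11: σ(11) = 12; 12 < 77/3.
k = 12: σ(12) = 28; 28 ≥ 28.
So k = 12 is the smallest counterexample.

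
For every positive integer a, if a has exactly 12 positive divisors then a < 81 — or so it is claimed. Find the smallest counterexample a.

a = 84

We need the least positive integer a for which a has exactly 12 positive divisors but the claim fails.
a = 60: τ(60) = 12; 60 < 81.
a = 72: τ(72) = 12; 72 < 81.
a = 84: τ(84) = 12; 84 ≥ 81.
Hence a = 84 is a counterexample.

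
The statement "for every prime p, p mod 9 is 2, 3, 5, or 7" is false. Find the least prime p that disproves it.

We need the least prime p for which the claim fails.
The first 5 eligible values, up to p = 11, all satisfy the conclusion.
p = 13: 13 mod 9 = 4 — not in {2, 3, 5, 7}.

p = 13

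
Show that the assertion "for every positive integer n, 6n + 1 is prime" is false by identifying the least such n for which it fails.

n = 4

We need the least positive integer n for which 6n + 1 is not prime.
For n = 1, 2, 3 the conclusion holds.
n = 4: 6n + 1 = 25 = 5 × 5, composite.
Thus n = 4 disproves the claim, and no smaller n works.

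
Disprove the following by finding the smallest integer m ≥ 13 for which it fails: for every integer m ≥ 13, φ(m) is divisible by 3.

We need the least integer m ≥ 13 for which φ(m) is not divisible by 3.
m = 13: φ(13) = 12; 12 mod 3 = 0.
m = 14: φ(14) = 6; 6 mod 3 = 0.
m = 15: φ(15) = 8; 8 mod 3 = 2.
Thus m = 15 disproves the claim, and no smaller m works.

m = 15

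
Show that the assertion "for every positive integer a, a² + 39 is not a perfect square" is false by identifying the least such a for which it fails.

Check each positive integer a in order until a² + 39 is a perfect square.
For a = 1, 2, 3, 4 the conclusion holds.
a = 5: 5² + 39 = 64 = 8², a perfect square.

a = 5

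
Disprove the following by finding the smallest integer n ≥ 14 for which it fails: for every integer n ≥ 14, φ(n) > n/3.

A counterexample is any integer n ≥ 14 such that the claim fails; we check each in order.
For n = 14, 15, 16, 17 the conclusion holds.
n = 18: φ(18) = 6 and 18/3 = 6, so φ(18) ≤ 18/3.

n = 18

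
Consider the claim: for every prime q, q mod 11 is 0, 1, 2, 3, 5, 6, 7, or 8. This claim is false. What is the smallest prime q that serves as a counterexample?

q = 31

We need the least prime q for which the claim fails.
For q = 2, 3, 5, 7, 11, 13, 17, 19, 23, 29 the conclusion holds.
q = 31: 31 mod 11 = 9 — not in {0, 1, 2, 3, 5, 6, 7, 8}.
Thus q = 31 disproves the claim, and no smaller q works.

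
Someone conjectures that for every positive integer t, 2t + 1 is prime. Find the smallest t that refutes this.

We need the least positive integer t for which 2t + 1 is not prime.
t = 1: 2t + 1 = 3, prime.
t = 2: 2t + 1 = 5, prime.
t = 3: 2t + 1 = 7, prime.
t = 4: 2t + 1 = 9 = 3 × 3, composite.

t = 4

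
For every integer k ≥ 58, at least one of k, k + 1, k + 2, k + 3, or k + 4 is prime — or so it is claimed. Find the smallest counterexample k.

Check each integer k ≥ 58 in order until k, k + 1, k + 2, k + 3, k + 4 are all composite.
For k = 58, 59, 60, 61 the conclusion holds.
k = 62: 62 = 2 × 31; 63 = 3 × 21; 64 = 2 × 32; 65 = 5 × 13; 66 = 2 × 33 — all composite.

k = 62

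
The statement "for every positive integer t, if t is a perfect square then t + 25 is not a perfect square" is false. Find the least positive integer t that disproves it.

t = 144

We need the least positive integer t for which t is a perfect square but t + 25 is a perfect square.
For t = 1, 4, 9, 16, …, 81, 100, 121 the conclusion holds.
t = 144: 144 = 12² and 144 + 25 = 169 = 13².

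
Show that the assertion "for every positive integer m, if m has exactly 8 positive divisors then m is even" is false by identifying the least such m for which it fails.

m = 105

Check each positive integer m in order until m has exactly 8 positive divisors but m is odd.
For m = 24, 30, 40, 42, …, 88, 102, 104 the conclusion holds.
m = 105: divisors of 105: 1, 3, 5, 7, 15, 21, 35, 105; 105 is odd.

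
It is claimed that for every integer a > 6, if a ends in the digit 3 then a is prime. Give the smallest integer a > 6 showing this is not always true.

A counterexample is any integer a > 6 such that a ends in the digit 3 but a is not prime; we check each in order.
For a = 13, 23 the conclusion holds.
a = 33: 33 ends in 3; 33 = 3 × 11, composite.

a = 33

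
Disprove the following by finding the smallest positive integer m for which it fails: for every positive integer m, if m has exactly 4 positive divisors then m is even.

m = 15

We need the least positive integer m for which m has exactly 4 positive divisors but m is odd.
For m = 6, 8, 10, 14 the conclusion holds.
m = 15: divisors of 15: 1, 3, 5, 15; 15 is odd.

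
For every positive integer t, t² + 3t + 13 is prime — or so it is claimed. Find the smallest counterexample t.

Check each positive integer t in order until t² + 3t + 13 is not prime.
The first 8 eligible values, up to t = 8, all satisfy the conclusion.
t = 9: t² + 3t + 13 = 121 = 11 × 11, composite.
Thus t = 9 disproves the claim, and no smaller t works.

t = 9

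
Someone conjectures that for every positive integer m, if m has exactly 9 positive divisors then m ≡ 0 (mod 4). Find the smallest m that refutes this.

Check each positive integer m in order until m has exactly 9 positive divisors but the claim fails.
m = 36: τ(36) = 9; 36 ≡ 0 (mod 4).
m = 100: τ(100) = 9; 100 ≡ 0 (mod 4).
m = 196: τ(196) = 9; 196 ≡ 0 (mod 4).
m = 225: τ(225) = 9; 225 ≡ 1 (mod 4).
So m = 225 is the smallest counterexample.

m = 225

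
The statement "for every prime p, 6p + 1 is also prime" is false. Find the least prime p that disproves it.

p = 19

A counterexample is any prime p such that 6p + 1 is not prime; we check each in order.
The first 7 eligible values, up to p = 17, all satisfy the conclusion.
p = 19: 6p + 1 = 115 = 5 × 23, not prime.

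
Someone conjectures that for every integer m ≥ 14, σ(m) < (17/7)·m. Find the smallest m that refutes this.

For m = 14, 15, 16, 17, 18, 19, 20, 21, 22, 23 the conclusion holds.
m = 24: σ(24) = 60; 60 ≥ 408/7.
Hence m = 24 is a counterexample.

m = 24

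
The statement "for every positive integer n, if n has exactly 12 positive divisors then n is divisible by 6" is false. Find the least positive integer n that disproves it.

We need the least positive integer n for which n has exactly 12 positive divisors but n is not divisible by 6.
n = 60: τ(60) = 12; 60 mod 6 = 0.
n = 72: τ(72) = 12; 72 mod 6 = 0.
n = 84: τ(84) = 12; 84 mod 6 = 0.
n = 90: τ(90) = 12; 90 mod 6 = 0.
n = 96: τ(96) = 12; 96 mod 6 = 0.
n = 108: τ(108) = 12; 108 mod 6 = 0.
n = 126: τ(126) = 12; 126 mod 6 = 0.
n = 132: τ(132) = 12; 132 mod 6 = 0.
n = 140: τ(140) = 12; 140 mod 6 = 2.
Hence n = 140 is a counterexample.

n = 140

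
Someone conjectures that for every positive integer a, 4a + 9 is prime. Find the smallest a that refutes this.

For a = 1, 2 the conclusion holds.
a = 3: 4a + 9 = 21 = 3 × 7, composite.
Thus a = 3 disproves the claim, and no smaller a works.

a = 3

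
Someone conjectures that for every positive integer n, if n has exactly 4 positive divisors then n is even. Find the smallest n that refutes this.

n = 15

For n = 6, 8, 10, 14 the conclusion holds.
n = 15: divisors of 15: 1, 3, 5, 15; 15 is odd.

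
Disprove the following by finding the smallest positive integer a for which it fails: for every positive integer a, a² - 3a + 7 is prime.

a = 6

For a = 1, 2, 3, 4, 5 the conclusion holds.
a = 6: a² - 3a + 7 = 25 = 5 × 5, composite.
So a = 6 is the smallest counterexample.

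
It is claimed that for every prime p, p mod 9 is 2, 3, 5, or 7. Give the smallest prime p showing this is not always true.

A counterexample is any prime p such that the claim fails; we check each in order.
p = 2: 2 mod 9 = 2.
p = 3: 3 mod 9 = 3.
p = 5: 5 mod 9 = 5.
p = 7: 7 mod 9 = 7.
p = 11: 11 mod 9 = 2.
p = 13: 13 mod 9 = 4 — not in {2, 3, 5, 7}.

p = 13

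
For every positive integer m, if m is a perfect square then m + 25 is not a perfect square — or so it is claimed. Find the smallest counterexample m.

Check each positive integer m in order until m is a perfect square but m + 25 is a perfect square.
The first 11 eligible values, up to m = 121, all satisfy the conclusion.
m = 144: 144 = 12² and 144 + 25 = 169 = 13².
Hence m = 144 is a counterexample.

m = 144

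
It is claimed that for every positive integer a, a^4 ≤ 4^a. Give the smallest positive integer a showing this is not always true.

We need the least positive integer a for which a^4 > 4^a.
For a = 1, 2 the conclusion holds.
a = 3: a^4 = 81 and 4^a = 64, so 81 > 64.

a = 3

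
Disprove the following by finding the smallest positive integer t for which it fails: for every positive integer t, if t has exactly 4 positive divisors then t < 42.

t = 46

We need the least positive integer t for which t has exactly 4 positive divisors but the claim fails.
For t = 6, 8, 10, 14, …, 35, 38, 39 the conclusion holds.
t = 46: τ(46) = 4; 46 ≥ 42.
Hence t = 46 is a counterexample.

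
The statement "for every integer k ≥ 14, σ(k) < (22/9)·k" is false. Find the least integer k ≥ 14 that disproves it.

k = 24

We need the least integer k ≥ 14 for which the claim fails.
The first 10 eligible values, up to k = 23, all satisfy the conclusion.
k = 24: σ(24) = 60; 60 ≥ 176/3.
Hence k = 24 is a counterexample.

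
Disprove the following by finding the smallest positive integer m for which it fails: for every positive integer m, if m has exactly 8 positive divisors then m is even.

We need the least positive integer m for which m has exactly 8 positive divisors but m is odd.
For m = 24, 30, 40, 42, …, 88, 102, 104 the conclusion holds.
m = 105: divisors of 105: 1, 3, 5, 7, 15, 21, 35, 105; 105 is odd.

m = 105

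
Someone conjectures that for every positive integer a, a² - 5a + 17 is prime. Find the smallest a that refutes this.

Check each positive integer a in order until a² - 5a + 17 is not prime.
The first 12 eligible values, up to a = 12, all satisfy the conclusion.
a = 13: a² - 5a + 17 = 121 = 11 × 11, composite.
Hence a = 13 is a counterexample.

a = 13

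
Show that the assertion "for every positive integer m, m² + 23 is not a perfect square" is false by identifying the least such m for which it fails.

We need the least positive integer m for which m² + 23 is a perfect square.
For m = 1, 2, 3, 4, 5, 6, 7, 8, 9, 10 the conclusion holds.
m = 11: 11² + 23 = 144 = 12², a perfect square.

m = 11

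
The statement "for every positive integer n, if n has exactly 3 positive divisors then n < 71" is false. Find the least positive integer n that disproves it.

Check each positive integer n in order until n has exactly 3 positive divisors but the claim fails.
The first 4 eligible values, up to n = 49, all satisfy the conclusion.
n = 121: τ(121) = 3; 121 ≥ 71.
So n = 121 is the smallest counterexample.

n = 121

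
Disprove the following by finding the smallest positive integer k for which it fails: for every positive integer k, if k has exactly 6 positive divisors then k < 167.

A counterexample is any positive integer k such that k has exactly 6 positive divisors but the claim fails; we check each in order.
For k = 12, 18, 20, 28, …, 148, 153, 164 the conclusion holds.
k = 171: τ(171) = 6; 171 ≥ 167.

k = 171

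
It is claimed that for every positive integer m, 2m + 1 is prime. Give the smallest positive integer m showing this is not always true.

Check each positive integer m in order until 2m + 1 is not prime.
m = 1: 2m + 1 = 3, prime.
m = 2: 2m + 1 = 5, prime.
m = 3: 2m + 1 = 7, prime.
m = 4: 2m + 1 = 9 = 3 × 3, composite.

m = 4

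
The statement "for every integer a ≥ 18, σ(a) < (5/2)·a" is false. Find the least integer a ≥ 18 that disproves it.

a = 24

a = 18: σ(18) = 39; 39 < 45.
a = 19: σ(19) = 20; 20 < 95/2.
a = 20: σ(20) = 42; 42 < 50.
a = 21: σ(21) = 32; 32 < 105/2.
a = 22: σ(22) = 36; 36 < 55.
a = 23: σ(23) = 24; 24 < 115/2.
a = 24: σ(24) = 60; 60 ≥ 60.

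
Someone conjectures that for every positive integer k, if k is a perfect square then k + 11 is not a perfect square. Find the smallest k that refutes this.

k = 1: 1 + 11 = 12, not a perfect square.
k = 4: 4 + 11 = 15, not a perfect square.
k = 9: 9 + 11 = 20, not a perfect square.
k = 16: 16 + 11 = 27, not a perfect square.
k = 25: 25 = 5² and 25 + 11 = 36 = 6².
So k = 25 is the smallest counterexample.

k = 25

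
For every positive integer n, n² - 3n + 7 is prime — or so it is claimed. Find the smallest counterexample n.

n = 6

We need the least positive integer n for which n² - 3n + 7 is not prime.
For n = 1, 2, 3, 4, 5 the conclusion holds.
n = 6: n² - 3n + 7 = 25 = 5 × 5, composite.
So n = 6 is the smallest counterexample.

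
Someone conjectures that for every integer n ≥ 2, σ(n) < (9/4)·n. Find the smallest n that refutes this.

We need the least integer n ≥ 2 for which the claim fails.
For n = 2, 3, 4, 5, 6, 7, 8, 9, 10, 11 the conclusion holds.
n = 12: σ(12) = 28; 28 ≥ 27.
Thus n = 12 disproves the claim, and no smaller n works.

n = 12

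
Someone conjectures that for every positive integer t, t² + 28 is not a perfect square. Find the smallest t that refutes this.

Check each positive integer t in order until t² + 28 is a perfect square.
t = 1: 1² + 28 = 29, not a perfect square.
t = 2: 2² + 28 = 32, not a perfect square.
t = 3: 3² + 28 = 37, not a perfect square.
t = 4: 4² + 28 = 44, not a perfect square.
t = 5: 5² + 28 = 53, not a perfect square.
t = 6: 6² + 28 = 64 = 8², a perfect square.
So t = 6 is the smallest counterexample.

t = 6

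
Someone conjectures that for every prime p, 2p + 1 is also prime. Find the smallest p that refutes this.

Check each prime p in order until 2p + 1 is not prime.
p = 2: 2p + 1 = 5, prime.
p = 3: 2p + 1 = 7, prime.
p = 5: 2p + 1 = 11, prime.
p = 7: 2p + 1 = 15 = 3 × 5, not prime.
Thus p = 7 disproves the claim, and no smaller p works.

p = 7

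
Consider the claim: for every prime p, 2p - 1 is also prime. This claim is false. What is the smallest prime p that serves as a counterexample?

A counterexample is any prime p such that 2p - 1 is not prime; we check each in order.
p = 2: 2p - 1 = 3, prime.
p = 3: 2p - 1 = 5, prime.
p = 5: 2p - 1 = 9 = 3 × 3, not prime.
Hence p = 5 is a counterexample.

p = 5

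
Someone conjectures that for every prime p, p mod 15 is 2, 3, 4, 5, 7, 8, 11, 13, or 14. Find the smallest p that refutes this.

We need the least prime p for which the claim fails.
For p = 2, 3, 5, 7, 11, 13, 17, 19, 23, 29 the conclusion holds.
p = 31: 31 mod 15 = 1 — not in {2, 3, 4, 5, 7, 8, 11, 13, 14}.
So p = 31 is the smallest counterexample.

p = 31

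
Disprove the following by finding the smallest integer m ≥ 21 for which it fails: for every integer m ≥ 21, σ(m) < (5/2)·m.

Check each integer m ≥ 21 in order until the claim fails.
For m = 21, 22, 23 the conclusion holds.
m = 24: σ(24) = 60; 60 ≥ 60.

m = 24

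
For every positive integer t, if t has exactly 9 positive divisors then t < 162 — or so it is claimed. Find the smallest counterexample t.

t = 196

A counterexample is any positive integer t such that t has exactly 9 positive divisors but the claim fails; we check each in order.
t = 36: τ(36) = 9; 36 < 162.
t = 100: τ(100) = 9; 100 < 162.
t = 196: τ(196) = 9; 196 ≥ 162.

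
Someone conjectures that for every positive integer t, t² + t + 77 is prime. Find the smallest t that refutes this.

A counterexample is any positive integer t such that t² + t + 77 is not prime; we check each in order.
t = 1: t² + t + 77 = 79, prime.
t = 2: t² + t + 77 = 83, prime.
t = 3: t² + t + 77 = 89, prime.
t = 4: t² + t + 77 = 97, prime.
t = 5: t² + t + 77 = 107, prime.
t = 6: t² + t + 77 = 119 = 7 × 17, composite.

t = 6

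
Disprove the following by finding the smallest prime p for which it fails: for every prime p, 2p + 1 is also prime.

p = 7

We need the least prime p for which 2p + 1 is not prime.
For p = 2, 3, 5 the conclusion holds.
p = 7: 2p + 1 = 15 = 3 × 5, not prime.
So p = 7 is the smallest counterexample.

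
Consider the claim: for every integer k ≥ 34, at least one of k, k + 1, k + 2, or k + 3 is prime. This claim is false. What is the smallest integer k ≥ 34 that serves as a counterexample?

k = 48

A counterexample is any integer k ≥ 34 such that k, k + 1, k + 2, k + 3 are all composite; we check each in order.
For k = 34, 35, 36, 37, …, 45, 46, 47 the conclusion holds.
k = 48: 48 = 2 × 24; 49 = 7 × 7; 50 = 2 × 25; 51 = 3 × 17 — all composite.
Thus k = 48 disproves the claim, and no smaller k works.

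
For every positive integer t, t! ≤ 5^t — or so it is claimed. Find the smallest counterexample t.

We need the least positive integer t for which t! > 5^t.
For t = 1, 2, 3, 4, …, 9, 10, 11 the conclusion holds.
t = 12: t! = 479001600 and 5^t = 244140625, so 479001600 > 244140625.

t = 12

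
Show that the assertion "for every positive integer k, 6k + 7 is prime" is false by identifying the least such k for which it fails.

A counterexample is any positive integer k such that 6k + 7 is not prime; we check each in order.
k = 1: 6k + 7 = 13, prime.
k = 2: 6k + 7 = 19, prime.
k = 3: 6k + 7 = 25 = 5 × 5, composite.

k = 3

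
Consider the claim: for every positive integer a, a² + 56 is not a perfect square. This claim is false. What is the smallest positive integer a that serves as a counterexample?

The first 4 eligible values, up to a = 4, all satisfy the conclusion.
a = 5: 5² + 56 = 81 = 9², a perfect square.

a = 5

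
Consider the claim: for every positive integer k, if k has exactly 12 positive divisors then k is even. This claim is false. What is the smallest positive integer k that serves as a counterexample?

The first 24 eligible values, up to k = 308, all satisfy the conclusion.
k = 315: divisors of 315: 12 divisors; 315 is odd.

k = 315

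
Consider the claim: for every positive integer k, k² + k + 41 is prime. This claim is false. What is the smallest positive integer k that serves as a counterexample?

A counterexample is any positive integer k such that k² + k + 41 is not prime; we check each in order.
The first 39 eligible values, up to k = 39, all satisfy the conclusion.
k = 40: k² + k + 41 = 1681 = 41 × 41, composite.

k = 40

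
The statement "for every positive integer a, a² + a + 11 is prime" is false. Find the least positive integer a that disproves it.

a = 10

A counterexample is any positive integer a such that a² + a + 11 is not prime; we check each in order.
The first 9 eligible values, up to a = 9, all satisfy the conclusion.
a = 10: a² + a + 11 = 121 = 11 × 11, composite.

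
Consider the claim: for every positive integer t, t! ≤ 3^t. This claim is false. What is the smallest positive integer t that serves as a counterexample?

t = 7

The first 6 eligible values, up to t = 6, all satisfy the conclusion.
t = 7: t! = 5040 and 3^t = 2187, so 5040 > 2187.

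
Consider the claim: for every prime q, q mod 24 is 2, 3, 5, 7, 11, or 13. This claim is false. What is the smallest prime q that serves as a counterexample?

q = 17

A counterexample is any prime q such that the claim fails; we check each in order.
q = 2: 2 mod 24 = 2.
q = 3: 3 mod 24 = 3.
q = 5: 5 mod 24 = 5.
q = 7: 7 mod 24 = 7.
q = 11: 11 mod 24 = 11.
q = 13: 13 mod 24 = 13.
q = 17: 17 mod 24 = 17 — not in {2, 3, 5, 7, 11, 13}.
So q = 17 is the smallest counterexample.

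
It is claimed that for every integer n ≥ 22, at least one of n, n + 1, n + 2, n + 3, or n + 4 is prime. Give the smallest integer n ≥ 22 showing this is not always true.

n = 24

Check each integer n ≥ 22 in order until n, n + 1, n + 2, n + 3, n + 4 are all composite.
n = 22: 23 is prime.
n = 23: 23 is prime.
n = 24: 24 = 2 × 12; 25 = 5 × 5; 26 = 2 × 13; 27 = 3 × 9; 28 = 2 × 14 — all composite.
Hence n = 24 is a counterexample.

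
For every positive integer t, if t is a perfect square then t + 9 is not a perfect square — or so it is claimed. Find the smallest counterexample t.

t = 1: 1 + 9 = 10, not a perfect square.
t = 4: 4 + 9 = 13, not a perfect square.
t = 9: 9 + 9 = 18, not a perfect square.
t = 16: 16 = 4² and 16 + 9 = 25 = 5².
So t = 16 is the smallest counterexample.

t = 16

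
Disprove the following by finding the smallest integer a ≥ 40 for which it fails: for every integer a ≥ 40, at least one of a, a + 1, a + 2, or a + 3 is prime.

a = 40: 41 is prime.
a = 41: 41 is prime.
a = 42: 43 is prime.
a = 43: 43 is prime.
a = 44: 47 is prime.
a = 45: 47 is prime.
a = 46: 47 is prime.
a = 47: 47 is prime.
a = 48: 48 = 2 × 24; 49 = 7 × 7; 50 = 2 × 25; 51 = 3 × 17 — all composite.
So a = 48 is the smallest counterexample.

a = 48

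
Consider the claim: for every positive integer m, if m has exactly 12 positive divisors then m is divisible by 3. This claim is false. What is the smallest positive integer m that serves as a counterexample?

m = 140

Check each positive integer m in order until m has exactly 12 positive divisors but m is not divisible by 3.
The first 8 eligible values, up to m = 132, all satisfy the conclusion.
m = 140: τ(140) = 12; 140 mod 3 = 2.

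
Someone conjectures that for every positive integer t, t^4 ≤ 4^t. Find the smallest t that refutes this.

t = 3

A counterexample is any positive integer t such that t^4 > 4^t; we check each in order.
For t = 1, 2 the conclusion holds.
t = 3: t^4 = 81 and 4^t = 64, so 81 > 64.
Hence t = 3 is a counterexample.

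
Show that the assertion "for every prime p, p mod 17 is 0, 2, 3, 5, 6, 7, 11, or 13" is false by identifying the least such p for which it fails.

For p = 2, 3, 5, 7, 11, 13, 17, 19, 23 the conclusion holds.
p = 29: 29 mod 17 = 12 — not in {0, 2, 3, 5, 6, 7, 11, 13}.

p = 29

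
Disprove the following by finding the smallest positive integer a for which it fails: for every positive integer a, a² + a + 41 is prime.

A counterexample is any positive integer a such that a² + a + 41 is not prime; we check each in order.
For a = 1, 2, 3, 4, …, 37, 38, 39 the conclusion holds.
a = 40: a² + a + 41 = 1681 = 41 × 41, composite.

a = 40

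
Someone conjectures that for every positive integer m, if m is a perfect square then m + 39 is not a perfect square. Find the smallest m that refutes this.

Check each positive integer m in order until m is a perfect square but m + 39 is a perfect square.
The first 4 eligible values, up to m = 16, all satisfy the conclusion.
m = 25: 25 = 5² and 25 + 39 = 64 = 8².

m = 25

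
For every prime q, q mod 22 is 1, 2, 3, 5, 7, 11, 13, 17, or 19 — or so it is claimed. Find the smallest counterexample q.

A counterexample is any prime q such that the claim fails; we check each in order.
The first 10 eligible values, up to q = 29, all satisfy the conclusion.
q = 31: 31 mod 22 = 9 — not in {1, 2, 3, 5, 7, 11, 13, 17, 19}.
So q = 31 is the smallest counterexample.

q = 31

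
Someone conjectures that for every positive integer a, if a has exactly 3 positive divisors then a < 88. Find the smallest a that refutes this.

a = 121

a = 4: τ(4) = 3; 4 < 88.
a = 9: τ(9) = 3; 9 < 88.
a = 25: τ(25) = 3; 25 < 88.
a = 49: τ(49) = 3; 49 < 88.
a = 121: τ(121) = 3; 121 ≥ 88.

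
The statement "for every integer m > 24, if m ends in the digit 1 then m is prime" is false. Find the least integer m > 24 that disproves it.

We need the least integer m > 24 for which m ends in the digit 1 but m is not prime.
For m = 31, 41 the conclusion holds.
m = 51: 51 ends in 1; 51 = 3 × 17, composite.

m = 51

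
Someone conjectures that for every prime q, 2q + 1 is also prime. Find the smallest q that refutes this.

q = 7

A counterexample is any prime q such that 2q + 1 is not prime; we check each in order.
For q = 2, 3, 5 the conclusion holds.
q = 7: 2q + 1 = 15 = 3 × 5, not prime.
Thus q = 7 disproves the claim, and no smaller q works.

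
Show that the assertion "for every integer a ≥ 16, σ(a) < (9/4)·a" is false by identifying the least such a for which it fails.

We need the least integer a ≥ 16 for which the claim fails.
The first 8 eligible values, up to a = 23, all satisfy the conclusion.
a = 24: σ(24) = 60; 60 ≥ 54.

a = 24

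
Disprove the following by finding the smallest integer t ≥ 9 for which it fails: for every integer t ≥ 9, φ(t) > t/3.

t = 12

Check each integer t ≥ 9 in order until the claim fails.
t = 9: φ(9) = 6 and 9/3 = 3, so φ(9) > 9/3.
t = 10: φ(10) = 4 and 10/3 = 10/3, so φ(10) > 10/3.
t = 11: φ(11) = 10 and 11/3 = 11/3, so φ(11) > 11/3.
t = 12: φ(12) = 4 and 12/3 = 4, so φ(12) ≤ 12/3.
Hence t = 12 is a counterexample.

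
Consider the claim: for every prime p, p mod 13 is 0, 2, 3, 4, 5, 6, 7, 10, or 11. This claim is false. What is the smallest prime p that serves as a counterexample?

p = 47

A counterexample is any prime p such that the claim fails; we check each in order.
The first 14 eligible values, up to p = 43, all satisfy the conclusion.
p = 47: 47 mod 13 = 8 — not in {0, 2, 3, 4, 5, 6, 7, 10, 11}.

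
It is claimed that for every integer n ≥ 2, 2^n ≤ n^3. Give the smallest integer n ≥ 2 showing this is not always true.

Check each integer n ≥ 2 in order until 2^n > n^3.
For n = 2, 3, 4, 5, 6, 7, 8, 9 the conclusion holds.
n = 10: 2^n = 1024 and n^3 = 1000, so 1024 > 1000.
Hence n = 10 is a counterexample.

n = 10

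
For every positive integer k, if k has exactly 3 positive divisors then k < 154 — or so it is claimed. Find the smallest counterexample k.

k = 169

k = 4: τ(4) = 3; 4 < 154.
k = 9: τ(9) = 3; 9 < 154.
k = 25: τ(25) = 3; 25 < 154.
k = 49: τ(49) = 3; 49 < 154.
k = 121: τ(121) = 3; 121 < 154.
k = 169: τ(169) = 3; 169 ≥ 154.
So k = 169 is the smallest counterexample.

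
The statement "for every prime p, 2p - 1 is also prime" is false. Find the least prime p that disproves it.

p = 5

Check each prime p in order until 2p - 1 is not prime.
p = 2: 2p - 1 = 3, prime.
p = 3: 2p - 1 = 5, prime.
p = 5: 2p - 1 = 9 = 3 × 3, not prime.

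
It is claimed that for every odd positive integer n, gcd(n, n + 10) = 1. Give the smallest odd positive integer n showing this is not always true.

n = 1: gcd(1, 11) = 1.
n = 3: gcd(3, 13) = 1.
n = 5: gcd(5, 15) = 5.
So n = 5 is the smallest counterexample.

n = 5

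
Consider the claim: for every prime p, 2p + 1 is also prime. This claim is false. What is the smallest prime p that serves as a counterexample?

p = 2: 2p + 1 = 5, prime.
p = 3: 2p + 1 = 7, prime.
p = 5: 2p + 1 = 11, prime.
p = 7: 2p + 1 = 15 = 3 × 5, not prime.

p = 7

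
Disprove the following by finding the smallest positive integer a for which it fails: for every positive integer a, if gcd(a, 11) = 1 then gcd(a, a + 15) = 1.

A counterexample is any positive integer a such that gcd(a, 11) = 1 but gcd(a, a + 15) > 1; we check each in order.
For a = 1, 2 the conclusion holds.
a = 3: gcd(3, 18) = 3.
Thus a = 3 disproves the claim, and no smaller a works.

a = 3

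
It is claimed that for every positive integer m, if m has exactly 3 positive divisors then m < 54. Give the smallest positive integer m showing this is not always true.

m = 121

We need the least positive integer m for which m has exactly 3 positive divisors but the claim fails.
The first 4 eligible values, up to m = 49, all satisfy the conclusion.
m = 121: τ(121) = 3; 121 ≥ 54.
Thus m = 121 disproves the claim, and no smaller m works.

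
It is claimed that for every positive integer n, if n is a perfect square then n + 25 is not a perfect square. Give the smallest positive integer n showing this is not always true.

n = 144

Check each positive integer n in order until n is a perfect square but n + 25 is a perfect square.
The first 11 eligible values, up to n = 121, all satisfy the conclusion.
n = 144: 144 = 12² and 144 + 25 = 169 = 13².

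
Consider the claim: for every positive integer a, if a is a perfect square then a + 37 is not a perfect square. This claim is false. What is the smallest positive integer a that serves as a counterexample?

A counterexample is any positive integer a such that a is a perfect square but a + 37 is a perfect square; we check each in order.
The first 17 eligible values, up to a = 289, all satisfy the conclusion.
a = 324: 324 = 18² and 324 + 37 = 361 = 19².
So a = 324 is the smallest counterexample.

a = 324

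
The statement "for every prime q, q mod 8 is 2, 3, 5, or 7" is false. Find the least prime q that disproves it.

q = 17

The first 6 eligible values, up to q = 13, all satisfy the conclusion.
q = 17: 17 mod 8 = 1 — not in {2, 3, 5, 7}.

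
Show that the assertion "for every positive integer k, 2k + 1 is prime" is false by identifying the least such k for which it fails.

k = 4

We need the least positive integer k for which 2k + 1 is not prime.
k = 1: 2k + 1 = 3, prime.
k = 2: 2k + 1 = 5, prime.
k = 3: 2k + 1 = 7, prime.
k = 4: 2k + 1 = 9 = 3 × 3, composite.
Thus k = 4 disproves the claim, and no smaller k works.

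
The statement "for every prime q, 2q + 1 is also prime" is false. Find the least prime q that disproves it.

For q = 2, 3, 5 the conclusion holds.
q = 7: 2q + 1 = 15 = 3 × 5, not prime.
Thus q = 7 disproves the claim, and no smaller q works.

q = 7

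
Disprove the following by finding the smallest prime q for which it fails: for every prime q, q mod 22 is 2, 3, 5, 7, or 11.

The first 5 eligible values, up to q = 11, all satisfy the conclusion.
q = 13: 13 mod 22 = 13 — not in {2, 3, 5, 7, 11}.
So q = 13 is the smallest counterexample.

q = 13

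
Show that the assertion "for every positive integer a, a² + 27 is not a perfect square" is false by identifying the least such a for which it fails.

a = 3

Check each positive integer a in order until a² + 27 is a perfect square.
a = 1: 1² + 27 = 28, not a perfect square.
a = 2: 2² + 27 = 31, not a perfect square.
a = 3: 3² + 27 = 36 = 6², a perfect square.
So a = 3 is the smallest counterexample.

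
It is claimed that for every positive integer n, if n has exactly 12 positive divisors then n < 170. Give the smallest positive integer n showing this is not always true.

n = 198

For n = 60, 72, 84, 90, …, 150, 156, 160 the conclusion holds.
n = 198: τ(198) = 12; 198 ≥ 170.
Thus n = 198 disproves the claim, and no smaller n works.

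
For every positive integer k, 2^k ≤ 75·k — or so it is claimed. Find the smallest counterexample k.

The first 9 eligible values, up to k = 9, all satisfy the conclusion.
k = 10: 2^k = 1024 and 75·k = 750, so 1024 > 750.
Thus k = 10 disproves the claim, and no smaller k works.

k = 10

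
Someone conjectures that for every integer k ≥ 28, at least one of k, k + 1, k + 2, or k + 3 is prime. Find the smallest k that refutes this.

k = 32

For k = 28, 29, 30, 31 the conclusion holds.
k = 32: 32 = 2 × 16; 33 = 3 × 11; 34 = 2 × 17; 35 = 5 × 7 — all composite.
Hence k = 32 is a counterexample.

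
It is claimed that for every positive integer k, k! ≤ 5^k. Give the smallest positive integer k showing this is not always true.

For k = 1, 2, 3, 4, …, 9, 10, 11 the conclusion holds.
k = 12: k! = 479001600 and 5^k = 244140625, so 479001600 > 244140625.
Thus k = 12 disproves the claim, and no smaller k works.

k = 12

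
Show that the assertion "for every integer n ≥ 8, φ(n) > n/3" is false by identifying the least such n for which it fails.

n = 12

We need the least integer n ≥ 8 for which the claim fails.
For n = 8, 9, 10, 11 the conclusion holds.
n = 12: φ(12) = 4 and 12/3 = 4, so φ(12) ≤ 12/3.
Hence n = 12 is a counterexample.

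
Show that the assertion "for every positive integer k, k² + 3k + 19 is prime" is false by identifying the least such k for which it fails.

k = 15

We need the least positive integer k for which k² + 3k + 19 is not prime.
For k = 1, 2, 3, 4, …, 12, 13, 14 the conclusion holds.
k = 15: k² + 3k + 19 = 289 = 17 × 17, composite.
Thus k = 15 disproves the claim, and no smaller k works.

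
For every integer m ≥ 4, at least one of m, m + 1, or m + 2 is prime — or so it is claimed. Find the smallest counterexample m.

Check each integer m ≥ 4 in order until m, m + 1, m + 2 are all composite.
For m = 4, 5, 6, 7 the conclusion holds.
m = 8: 8 = 2 × 4; 9 = 3 × 3; 10 = 2 × 5 — all composite.
So m = 8 is the smallest counterexample.

m = 8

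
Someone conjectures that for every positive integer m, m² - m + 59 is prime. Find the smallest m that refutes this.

For m = 1, 2 the conclusion holds.
m = 3: m² - m + 59 = 65 = 5 × 13, composite.

m = 3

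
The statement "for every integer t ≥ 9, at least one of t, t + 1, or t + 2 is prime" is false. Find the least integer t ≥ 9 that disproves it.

t = 14

The first 5 eligible values, up to t = 13, all satisfy the conclusion.
t = 14: 14 = 2 × 7; 15 = 3 × 5; 16 = 2 × 8 — all composite.
So t = 14 is the smallest counterexample.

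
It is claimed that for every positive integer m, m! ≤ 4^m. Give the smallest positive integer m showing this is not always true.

A counterexample is any positive integer m such that m! > 4^m; we check each in order.
The first 8 eligible values, up to m = 8, all satisfy the conclusion.
m = 9: m! = 362880 and 4^m = 262144, so 362880 > 262144.
So m = 9 is the smallest counterexample.

m = 9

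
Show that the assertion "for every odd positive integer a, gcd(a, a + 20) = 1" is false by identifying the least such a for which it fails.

a = 5

a = 1: gcd(1, 21) = 1.
a = 3: gcd(3, 23) = 1.
a = 5: gcd(5, 25) = 5.
So a = 5 is the smallest counterexample.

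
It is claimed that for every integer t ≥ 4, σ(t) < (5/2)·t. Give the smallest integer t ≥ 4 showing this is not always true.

We need the least integer t ≥ 4 for which the claim fails.
The first 20 eligible values, up to t = 23, all satisfy the conclusion.
t = 24: σ(24) = 60; 60 ≥ 60.

t = 24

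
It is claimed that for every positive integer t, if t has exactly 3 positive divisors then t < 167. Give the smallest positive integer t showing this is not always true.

Check each positive integer t in order until t has exactly 3 positive divisors but the claim fails.
The first 5 eligible values, up to t = 121, all satisfy the conclusion.
t = 169: τ(169) = 3; 169 ≥ 167.
So t = 169 is the smallest counterexample.

t = 169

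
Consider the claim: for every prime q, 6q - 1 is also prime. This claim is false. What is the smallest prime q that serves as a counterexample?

Check each prime q in order until 6q - 1 is not prime.
q = 2: 6q - 1 = 11, prime.
q = 3: 6q - 1 = 17, prime.
q = 5: 6q - 1 = 29, prime.
q = 7: 6q - 1 = 41, prime.
q = 11: 6q - 1 = 65 = 5 × 13, not prime.

q = 11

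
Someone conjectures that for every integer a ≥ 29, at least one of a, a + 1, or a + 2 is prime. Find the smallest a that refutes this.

a = 32

A counterexample is any integer a ≥ 29 such that a, a + 1, a + 2 are all composite; we check each in order.
a = 29: 29 is prime.
a = 30: 31 is prime.
a = 31: 31 is prime.
a = 32: 32 = 2 × 16; 33 = 3 × 11; 34 = 2 × 17 — all composite.
Thus a = 32 disproves the claim, and no smaller a works.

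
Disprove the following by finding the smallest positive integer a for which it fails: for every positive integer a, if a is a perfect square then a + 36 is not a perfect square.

a = 64

A counterexample is any positive integer a such that a is a perfect square but a + 36 is a perfect square; we check each in order.
a = 1: 1 + 36 = 37, not a perfect square.
a = 4: 4 + 36 = 40, not a perfect square.
a = 9: 9 + 36 = 45, not a perfect square.
a = 16: 16 + 36 = 52, not a perfect square.
a = 25: 25 + 36 = 61, not a perfect square.
a = 36: 36 + 36 = 72, not a perfect square.
a = 49: 49 + 36 = 85, not a perfect square.
a = 64: 64 = 8² and 64 + 36 = 100 = 10².
Hence a = 64 is a counterexample.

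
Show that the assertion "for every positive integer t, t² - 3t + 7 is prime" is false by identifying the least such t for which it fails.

t = 6

We need the least positive integer t for which t² - 3t + 7 is not prime.
The first 5 eligible values, up to t = 5, all satisfy the conclusion.
t = 6: t² - 3t + 7 = 25 = 5 × 5, composite.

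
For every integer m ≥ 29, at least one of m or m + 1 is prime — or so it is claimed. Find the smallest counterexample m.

Check each integer m ≥ 29 in order until m, m + 1 are both composite.
For m = 29, 30, 31 the conclusion holds.
m = 32: 32 = 2 × 16; 33 = 3 × 11 — both composite.
Hence m = 32 is a counterexample.

m = 32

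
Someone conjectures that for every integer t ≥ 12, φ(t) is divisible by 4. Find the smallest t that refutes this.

t = 14

Check each integer t ≥ 12 in order until φ(t) is not divisible by 4.
t = 12: φ(12) = 4; 4 mod 4 = 0.
t = 13: φ(13) = 12; 12 mod 4 = 0.
t = 14: φ(14) = 6; 6 mod 4 = 2.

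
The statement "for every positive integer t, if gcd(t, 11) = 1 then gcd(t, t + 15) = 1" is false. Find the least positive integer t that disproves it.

Check each positive integer t in order until gcd(t, 11) = 1 but gcd(t, t + 15) > 1.
For t = 1, 2 the conclusion holds.
t = 3: gcd(3, 18) = 3.

t = 3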